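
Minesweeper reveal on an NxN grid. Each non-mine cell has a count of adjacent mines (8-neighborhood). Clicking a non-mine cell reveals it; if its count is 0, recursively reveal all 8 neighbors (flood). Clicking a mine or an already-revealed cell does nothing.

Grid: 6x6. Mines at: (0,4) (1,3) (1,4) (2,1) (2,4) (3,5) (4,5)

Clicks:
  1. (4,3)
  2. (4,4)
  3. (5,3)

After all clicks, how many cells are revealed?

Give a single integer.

Answer: 15

Derivation:
Click 1 (4,3) count=0: revealed 15 new [(3,0) (3,1) (3,2) (3,3) (3,4) (4,0) (4,1) (4,2) (4,3) (4,4) (5,0) (5,1) (5,2) (5,3) (5,4)] -> total=15
Click 2 (4,4) count=2: revealed 0 new [(none)] -> total=15
Click 3 (5,3) count=0: revealed 0 new [(none)] -> total=15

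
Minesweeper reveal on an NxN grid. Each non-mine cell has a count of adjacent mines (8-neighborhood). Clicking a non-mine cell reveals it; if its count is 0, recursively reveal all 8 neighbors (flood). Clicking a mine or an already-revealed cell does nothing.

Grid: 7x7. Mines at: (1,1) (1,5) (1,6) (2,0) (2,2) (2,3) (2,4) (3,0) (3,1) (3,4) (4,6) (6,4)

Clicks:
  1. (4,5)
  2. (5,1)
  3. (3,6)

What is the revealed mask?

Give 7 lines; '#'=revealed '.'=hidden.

Click 1 (4,5) count=2: revealed 1 new [(4,5)] -> total=1
Click 2 (5,1) count=0: revealed 12 new [(4,0) (4,1) (4,2) (4,3) (5,0) (5,1) (5,2) (5,3) (6,0) (6,1) (6,2) (6,3)] -> total=13
Click 3 (3,6) count=1: revealed 1 new [(3,6)] -> total=14

Answer: .......
.......
.......
......#
####.#.
####...
####...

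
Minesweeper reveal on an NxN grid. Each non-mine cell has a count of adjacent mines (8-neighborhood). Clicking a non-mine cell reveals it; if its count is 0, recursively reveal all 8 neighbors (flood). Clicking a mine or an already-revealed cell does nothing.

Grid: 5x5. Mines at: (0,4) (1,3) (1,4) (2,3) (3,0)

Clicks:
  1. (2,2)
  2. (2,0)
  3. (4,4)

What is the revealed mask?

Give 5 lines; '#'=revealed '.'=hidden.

Answer: .....
.....
#.#..
.####
.####

Derivation:
Click 1 (2,2) count=2: revealed 1 new [(2,2)] -> total=1
Click 2 (2,0) count=1: revealed 1 new [(2,0)] -> total=2
Click 3 (4,4) count=0: revealed 8 new [(3,1) (3,2) (3,3) (3,4) (4,1) (4,2) (4,3) (4,4)] -> total=10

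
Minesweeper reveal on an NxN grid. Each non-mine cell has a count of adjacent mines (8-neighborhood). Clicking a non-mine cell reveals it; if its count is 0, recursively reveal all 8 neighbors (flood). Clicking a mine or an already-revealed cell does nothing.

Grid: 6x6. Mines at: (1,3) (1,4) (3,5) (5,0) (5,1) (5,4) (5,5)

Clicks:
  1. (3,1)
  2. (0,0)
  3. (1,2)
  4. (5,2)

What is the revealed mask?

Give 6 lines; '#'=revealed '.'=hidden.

Answer: ###...
###...
#####.
#####.
#####.
..#...

Derivation:
Click 1 (3,1) count=0: revealed 21 new [(0,0) (0,1) (0,2) (1,0) (1,1) (1,2) (2,0) (2,1) (2,2) (2,3) (2,4) (3,0) (3,1) (3,2) (3,3) (3,4) (4,0) (4,1) (4,2) (4,3) (4,4)] -> total=21
Click 2 (0,0) count=0: revealed 0 new [(none)] -> total=21
Click 3 (1,2) count=1: revealed 0 new [(none)] -> total=21
Click 4 (5,2) count=1: revealed 1 new [(5,2)] -> total=22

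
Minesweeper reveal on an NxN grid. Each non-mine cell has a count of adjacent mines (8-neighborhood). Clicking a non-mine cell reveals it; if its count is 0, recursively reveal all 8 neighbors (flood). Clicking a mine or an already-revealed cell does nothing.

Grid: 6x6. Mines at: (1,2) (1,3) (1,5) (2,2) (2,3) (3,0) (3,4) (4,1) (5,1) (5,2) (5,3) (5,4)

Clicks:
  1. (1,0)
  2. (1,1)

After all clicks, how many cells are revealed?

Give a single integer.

Answer: 6

Derivation:
Click 1 (1,0) count=0: revealed 6 new [(0,0) (0,1) (1,0) (1,1) (2,0) (2,1)] -> total=6
Click 2 (1,1) count=2: revealed 0 new [(none)] -> total=6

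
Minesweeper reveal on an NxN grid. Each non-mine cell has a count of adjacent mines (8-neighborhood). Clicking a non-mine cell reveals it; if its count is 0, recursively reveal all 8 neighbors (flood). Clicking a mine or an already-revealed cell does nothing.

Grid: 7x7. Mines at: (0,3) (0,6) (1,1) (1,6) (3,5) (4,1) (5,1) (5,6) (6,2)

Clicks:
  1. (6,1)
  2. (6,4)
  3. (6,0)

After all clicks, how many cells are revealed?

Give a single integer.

Answer: 22

Derivation:
Click 1 (6,1) count=2: revealed 1 new [(6,1)] -> total=1
Click 2 (6,4) count=0: revealed 20 new [(1,2) (1,3) (1,4) (2,2) (2,3) (2,4) (3,2) (3,3) (3,4) (4,2) (4,3) (4,4) (4,5) (5,2) (5,3) (5,4) (5,5) (6,3) (6,4) (6,5)] -> total=21
Click 3 (6,0) count=1: revealed 1 new [(6,0)] -> total=22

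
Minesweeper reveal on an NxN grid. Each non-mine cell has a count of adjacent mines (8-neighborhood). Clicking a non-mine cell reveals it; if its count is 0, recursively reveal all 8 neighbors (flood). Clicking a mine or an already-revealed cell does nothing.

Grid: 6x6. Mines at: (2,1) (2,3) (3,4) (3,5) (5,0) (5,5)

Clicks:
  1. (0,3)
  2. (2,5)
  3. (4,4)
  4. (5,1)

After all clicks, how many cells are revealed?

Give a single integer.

Click 1 (0,3) count=0: revealed 14 new [(0,0) (0,1) (0,2) (0,3) (0,4) (0,5) (1,0) (1,1) (1,2) (1,3) (1,4) (1,5) (2,4) (2,5)] -> total=14
Click 2 (2,5) count=2: revealed 0 new [(none)] -> total=14
Click 3 (4,4) count=3: revealed 1 new [(4,4)] -> total=15
Click 4 (5,1) count=1: revealed 1 new [(5,1)] -> total=16

Answer: 16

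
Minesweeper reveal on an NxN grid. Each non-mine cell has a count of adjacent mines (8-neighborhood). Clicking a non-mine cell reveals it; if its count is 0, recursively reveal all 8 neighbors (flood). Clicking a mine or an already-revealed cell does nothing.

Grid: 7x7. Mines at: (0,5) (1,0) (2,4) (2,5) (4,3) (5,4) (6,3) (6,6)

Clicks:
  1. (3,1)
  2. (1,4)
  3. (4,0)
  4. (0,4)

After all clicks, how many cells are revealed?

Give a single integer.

Click 1 (3,1) count=0: revealed 25 new [(0,1) (0,2) (0,3) (0,4) (1,1) (1,2) (1,3) (1,4) (2,0) (2,1) (2,2) (2,3) (3,0) (3,1) (3,2) (3,3) (4,0) (4,1) (4,2) (5,0) (5,1) (5,2) (6,0) (6,1) (6,2)] -> total=25
Click 2 (1,4) count=3: revealed 0 new [(none)] -> total=25
Click 3 (4,0) count=0: revealed 0 new [(none)] -> total=25
Click 4 (0,4) count=1: revealed 0 new [(none)] -> total=25

Answer: 25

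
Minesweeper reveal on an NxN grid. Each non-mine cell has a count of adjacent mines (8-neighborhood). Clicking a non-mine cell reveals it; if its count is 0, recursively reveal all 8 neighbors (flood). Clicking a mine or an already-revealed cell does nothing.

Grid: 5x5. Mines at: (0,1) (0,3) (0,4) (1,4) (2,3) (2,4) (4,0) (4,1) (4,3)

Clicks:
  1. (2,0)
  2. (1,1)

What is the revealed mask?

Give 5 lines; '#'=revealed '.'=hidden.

Answer: .....
###..
###..
###..
.....

Derivation:
Click 1 (2,0) count=0: revealed 9 new [(1,0) (1,1) (1,2) (2,0) (2,1) (2,2) (3,0) (3,1) (3,2)] -> total=9
Click 2 (1,1) count=1: revealed 0 new [(none)] -> total=9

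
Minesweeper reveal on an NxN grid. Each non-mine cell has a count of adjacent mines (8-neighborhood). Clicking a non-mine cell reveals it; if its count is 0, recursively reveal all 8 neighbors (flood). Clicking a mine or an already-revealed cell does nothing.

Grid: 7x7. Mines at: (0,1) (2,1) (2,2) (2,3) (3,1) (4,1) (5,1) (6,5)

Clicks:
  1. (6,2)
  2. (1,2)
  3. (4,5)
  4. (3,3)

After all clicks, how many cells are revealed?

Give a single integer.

Answer: 31

Derivation:
Click 1 (6,2) count=1: revealed 1 new [(6,2)] -> total=1
Click 2 (1,2) count=4: revealed 1 new [(1,2)] -> total=2
Click 3 (4,5) count=0: revealed 29 new [(0,2) (0,3) (0,4) (0,5) (0,6) (1,3) (1,4) (1,5) (1,6) (2,4) (2,5) (2,6) (3,2) (3,3) (3,4) (3,5) (3,6) (4,2) (4,3) (4,4) (4,5) (4,6) (5,2) (5,3) (5,4) (5,5) (5,6) (6,3) (6,4)] -> total=31
Click 4 (3,3) count=2: revealed 0 new [(none)] -> total=31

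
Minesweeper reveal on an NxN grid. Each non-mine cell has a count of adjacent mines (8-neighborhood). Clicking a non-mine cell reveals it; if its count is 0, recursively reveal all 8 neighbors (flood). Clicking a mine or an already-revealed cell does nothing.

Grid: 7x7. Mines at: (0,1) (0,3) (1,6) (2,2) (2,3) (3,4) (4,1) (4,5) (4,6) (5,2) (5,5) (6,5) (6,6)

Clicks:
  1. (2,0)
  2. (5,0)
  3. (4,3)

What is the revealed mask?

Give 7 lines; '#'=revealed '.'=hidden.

Click 1 (2,0) count=0: revealed 6 new [(1,0) (1,1) (2,0) (2,1) (3,0) (3,1)] -> total=6
Click 2 (5,0) count=1: revealed 1 new [(5,0)] -> total=7
Click 3 (4,3) count=2: revealed 1 new [(4,3)] -> total=8

Answer: .......
##.....
##.....
##.....
...#...
#......
.......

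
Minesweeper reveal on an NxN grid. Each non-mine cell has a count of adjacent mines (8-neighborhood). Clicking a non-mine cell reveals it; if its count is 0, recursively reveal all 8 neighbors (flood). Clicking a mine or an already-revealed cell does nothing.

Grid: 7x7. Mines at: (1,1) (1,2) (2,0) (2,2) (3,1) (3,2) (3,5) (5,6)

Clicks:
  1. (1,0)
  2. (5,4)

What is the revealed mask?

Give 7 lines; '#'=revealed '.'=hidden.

Answer: .......
#......
.......
.......
######.
######.
######.

Derivation:
Click 1 (1,0) count=2: revealed 1 new [(1,0)] -> total=1
Click 2 (5,4) count=0: revealed 18 new [(4,0) (4,1) (4,2) (4,3) (4,4) (4,5) (5,0) (5,1) (5,2) (5,3) (5,4) (5,5) (6,0) (6,1) (6,2) (6,3) (6,4) (6,5)] -> total=19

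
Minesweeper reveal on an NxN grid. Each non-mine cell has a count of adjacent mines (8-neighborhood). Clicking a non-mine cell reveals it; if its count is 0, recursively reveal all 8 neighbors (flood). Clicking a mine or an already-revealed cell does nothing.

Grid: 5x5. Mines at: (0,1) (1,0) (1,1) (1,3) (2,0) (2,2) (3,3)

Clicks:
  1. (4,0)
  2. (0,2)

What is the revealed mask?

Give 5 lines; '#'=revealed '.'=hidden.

Click 1 (4,0) count=0: revealed 6 new [(3,0) (3,1) (3,2) (4,0) (4,1) (4,2)] -> total=6
Click 2 (0,2) count=3: revealed 1 new [(0,2)] -> total=7

Answer: ..#..
.....
.....
###..
###..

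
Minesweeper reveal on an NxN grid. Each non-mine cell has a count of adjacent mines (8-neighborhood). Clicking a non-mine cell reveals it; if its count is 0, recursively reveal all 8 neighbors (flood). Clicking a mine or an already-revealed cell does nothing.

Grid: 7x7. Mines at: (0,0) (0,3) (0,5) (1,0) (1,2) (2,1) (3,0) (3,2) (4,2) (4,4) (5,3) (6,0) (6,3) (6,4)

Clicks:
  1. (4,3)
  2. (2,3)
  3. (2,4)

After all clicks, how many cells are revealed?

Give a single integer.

Answer: 19

Derivation:
Click 1 (4,3) count=4: revealed 1 new [(4,3)] -> total=1
Click 2 (2,3) count=2: revealed 1 new [(2,3)] -> total=2
Click 3 (2,4) count=0: revealed 17 new [(1,3) (1,4) (1,5) (1,6) (2,4) (2,5) (2,6) (3,3) (3,4) (3,5) (3,6) (4,5) (4,6) (5,5) (5,6) (6,5) (6,6)] -> total=19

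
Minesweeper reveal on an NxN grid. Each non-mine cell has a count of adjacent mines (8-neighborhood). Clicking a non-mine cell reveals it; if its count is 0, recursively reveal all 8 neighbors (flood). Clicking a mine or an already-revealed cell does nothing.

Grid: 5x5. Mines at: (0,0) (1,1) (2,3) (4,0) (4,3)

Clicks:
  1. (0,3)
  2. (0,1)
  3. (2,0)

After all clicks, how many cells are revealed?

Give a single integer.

Click 1 (0,3) count=0: revealed 6 new [(0,2) (0,3) (0,4) (1,2) (1,3) (1,4)] -> total=6
Click 2 (0,1) count=2: revealed 1 new [(0,1)] -> total=7
Click 3 (2,0) count=1: revealed 1 new [(2,0)] -> total=8

Answer: 8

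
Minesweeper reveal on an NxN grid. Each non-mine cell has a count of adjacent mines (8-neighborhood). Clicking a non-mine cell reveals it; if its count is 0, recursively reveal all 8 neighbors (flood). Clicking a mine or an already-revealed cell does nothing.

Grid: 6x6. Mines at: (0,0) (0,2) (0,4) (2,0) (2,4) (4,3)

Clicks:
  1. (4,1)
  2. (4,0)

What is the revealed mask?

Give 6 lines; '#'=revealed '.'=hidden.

Click 1 (4,1) count=0: revealed 9 new [(3,0) (3,1) (3,2) (4,0) (4,1) (4,2) (5,0) (5,1) (5,2)] -> total=9
Click 2 (4,0) count=0: revealed 0 new [(none)] -> total=9

Answer: ......
......
......
###...
###...
###...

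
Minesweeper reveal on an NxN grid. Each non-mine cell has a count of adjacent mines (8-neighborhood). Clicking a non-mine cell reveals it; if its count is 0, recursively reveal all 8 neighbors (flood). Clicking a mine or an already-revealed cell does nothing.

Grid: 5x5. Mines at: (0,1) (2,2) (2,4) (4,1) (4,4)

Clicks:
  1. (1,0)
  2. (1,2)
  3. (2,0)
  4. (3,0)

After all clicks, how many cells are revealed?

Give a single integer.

Answer: 7

Derivation:
Click 1 (1,0) count=1: revealed 1 new [(1,0)] -> total=1
Click 2 (1,2) count=2: revealed 1 new [(1,2)] -> total=2
Click 3 (2,0) count=0: revealed 5 new [(1,1) (2,0) (2,1) (3,0) (3,1)] -> total=7
Click 4 (3,0) count=1: revealed 0 new [(none)] -> total=7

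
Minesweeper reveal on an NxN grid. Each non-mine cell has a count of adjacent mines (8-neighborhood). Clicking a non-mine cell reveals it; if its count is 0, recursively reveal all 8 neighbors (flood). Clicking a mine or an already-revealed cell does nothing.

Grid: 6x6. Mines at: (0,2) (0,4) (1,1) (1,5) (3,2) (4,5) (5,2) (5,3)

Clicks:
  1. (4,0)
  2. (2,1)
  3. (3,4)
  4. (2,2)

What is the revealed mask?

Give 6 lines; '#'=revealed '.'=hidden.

Answer: ......
......
###...
##..#.
##....
##....

Derivation:
Click 1 (4,0) count=0: revealed 8 new [(2,0) (2,1) (3,0) (3,1) (4,0) (4,1) (5,0) (5,1)] -> total=8
Click 2 (2,1) count=2: revealed 0 new [(none)] -> total=8
Click 3 (3,4) count=1: revealed 1 new [(3,4)] -> total=9
Click 4 (2,2) count=2: revealed 1 new [(2,2)] -> total=10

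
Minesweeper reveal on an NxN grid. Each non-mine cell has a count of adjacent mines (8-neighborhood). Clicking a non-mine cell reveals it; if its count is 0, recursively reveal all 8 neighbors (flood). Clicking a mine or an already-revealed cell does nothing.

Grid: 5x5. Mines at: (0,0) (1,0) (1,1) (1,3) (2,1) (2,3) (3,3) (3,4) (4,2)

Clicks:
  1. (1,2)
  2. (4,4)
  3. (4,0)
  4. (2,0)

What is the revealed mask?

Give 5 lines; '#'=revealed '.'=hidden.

Answer: .....
..#..
#....
##...
##..#

Derivation:
Click 1 (1,2) count=4: revealed 1 new [(1,2)] -> total=1
Click 2 (4,4) count=2: revealed 1 new [(4,4)] -> total=2
Click 3 (4,0) count=0: revealed 4 new [(3,0) (3,1) (4,0) (4,1)] -> total=6
Click 4 (2,0) count=3: revealed 1 new [(2,0)] -> total=7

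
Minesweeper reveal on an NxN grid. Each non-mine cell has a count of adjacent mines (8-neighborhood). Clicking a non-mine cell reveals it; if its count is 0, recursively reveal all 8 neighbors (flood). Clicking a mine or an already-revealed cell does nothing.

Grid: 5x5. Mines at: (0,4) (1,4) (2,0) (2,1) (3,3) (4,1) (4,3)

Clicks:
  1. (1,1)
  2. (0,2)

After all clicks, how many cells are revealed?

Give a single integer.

Answer: 8

Derivation:
Click 1 (1,1) count=2: revealed 1 new [(1,1)] -> total=1
Click 2 (0,2) count=0: revealed 7 new [(0,0) (0,1) (0,2) (0,3) (1,0) (1,2) (1,3)] -> total=8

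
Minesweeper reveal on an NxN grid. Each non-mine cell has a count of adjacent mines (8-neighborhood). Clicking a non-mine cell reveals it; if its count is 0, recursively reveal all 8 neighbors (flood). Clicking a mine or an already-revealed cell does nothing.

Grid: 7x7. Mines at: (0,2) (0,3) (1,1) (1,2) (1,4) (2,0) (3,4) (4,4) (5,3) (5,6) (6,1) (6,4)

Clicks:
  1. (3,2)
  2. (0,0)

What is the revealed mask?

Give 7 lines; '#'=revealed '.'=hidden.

Answer: #......
.......
.###...
####...
####...
###....
.......

Derivation:
Click 1 (3,2) count=0: revealed 14 new [(2,1) (2,2) (2,3) (3,0) (3,1) (3,2) (3,3) (4,0) (4,1) (4,2) (4,3) (5,0) (5,1) (5,2)] -> total=14
Click 2 (0,0) count=1: revealed 1 new [(0,0)] -> total=15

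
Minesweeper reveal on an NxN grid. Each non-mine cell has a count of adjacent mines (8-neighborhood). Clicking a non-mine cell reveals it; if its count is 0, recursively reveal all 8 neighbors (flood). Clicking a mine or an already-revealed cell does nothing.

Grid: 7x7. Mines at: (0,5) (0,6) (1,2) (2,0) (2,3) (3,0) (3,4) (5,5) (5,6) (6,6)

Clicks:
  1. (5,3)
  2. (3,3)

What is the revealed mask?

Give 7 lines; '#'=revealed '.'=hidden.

Click 1 (5,3) count=0: revealed 18 new [(3,1) (3,2) (3,3) (4,0) (4,1) (4,2) (4,3) (4,4) (5,0) (5,1) (5,2) (5,3) (5,4) (6,0) (6,1) (6,2) (6,3) (6,4)] -> total=18
Click 2 (3,3) count=2: revealed 0 new [(none)] -> total=18

Answer: .......
.......
.......
.###...
#####..
#####..
#####..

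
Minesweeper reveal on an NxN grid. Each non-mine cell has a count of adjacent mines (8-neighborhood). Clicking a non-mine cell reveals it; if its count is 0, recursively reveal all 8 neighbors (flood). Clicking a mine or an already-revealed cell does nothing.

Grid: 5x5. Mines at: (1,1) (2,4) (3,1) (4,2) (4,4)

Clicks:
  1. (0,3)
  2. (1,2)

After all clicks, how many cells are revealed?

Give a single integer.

Click 1 (0,3) count=0: revealed 6 new [(0,2) (0,3) (0,4) (1,2) (1,3) (1,4)] -> total=6
Click 2 (1,2) count=1: revealed 0 new [(none)] -> total=6

Answer: 6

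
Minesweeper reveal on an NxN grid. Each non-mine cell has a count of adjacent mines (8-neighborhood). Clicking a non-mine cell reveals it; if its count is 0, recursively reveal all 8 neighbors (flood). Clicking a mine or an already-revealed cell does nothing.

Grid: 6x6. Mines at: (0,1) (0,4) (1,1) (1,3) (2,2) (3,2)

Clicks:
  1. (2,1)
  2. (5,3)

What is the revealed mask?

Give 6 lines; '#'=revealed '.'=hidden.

Click 1 (2,1) count=3: revealed 1 new [(2,1)] -> total=1
Click 2 (5,3) count=0: revealed 23 new [(1,4) (1,5) (2,0) (2,3) (2,4) (2,5) (3,0) (3,1) (3,3) (3,4) (3,5) (4,0) (4,1) (4,2) (4,3) (4,4) (4,5) (5,0) (5,1) (5,2) (5,3) (5,4) (5,5)] -> total=24

Answer: ......
....##
##.###
##.###
######
######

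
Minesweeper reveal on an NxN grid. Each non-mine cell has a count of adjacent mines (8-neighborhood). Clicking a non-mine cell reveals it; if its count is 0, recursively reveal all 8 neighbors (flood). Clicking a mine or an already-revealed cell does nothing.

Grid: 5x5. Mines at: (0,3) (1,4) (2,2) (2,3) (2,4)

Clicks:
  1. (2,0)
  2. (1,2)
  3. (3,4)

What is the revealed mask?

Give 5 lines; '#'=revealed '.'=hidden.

Click 1 (2,0) count=0: revealed 18 new [(0,0) (0,1) (0,2) (1,0) (1,1) (1,2) (2,0) (2,1) (3,0) (3,1) (3,2) (3,3) (3,4) (4,0) (4,1) (4,2) (4,3) (4,4)] -> total=18
Click 2 (1,2) count=3: revealed 0 new [(none)] -> total=18
Click 3 (3,4) count=2: revealed 0 new [(none)] -> total=18

Answer: ###..
###..
##...
#####
#####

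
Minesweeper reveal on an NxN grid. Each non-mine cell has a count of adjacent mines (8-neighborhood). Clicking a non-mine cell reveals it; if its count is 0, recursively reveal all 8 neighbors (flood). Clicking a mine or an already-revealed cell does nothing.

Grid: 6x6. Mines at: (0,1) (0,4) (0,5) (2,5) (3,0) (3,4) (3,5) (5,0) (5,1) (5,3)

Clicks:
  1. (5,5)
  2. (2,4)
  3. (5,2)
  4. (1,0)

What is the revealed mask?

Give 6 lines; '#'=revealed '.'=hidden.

Click 1 (5,5) count=0: revealed 4 new [(4,4) (4,5) (5,4) (5,5)] -> total=4
Click 2 (2,4) count=3: revealed 1 new [(2,4)] -> total=5
Click 3 (5,2) count=2: revealed 1 new [(5,2)] -> total=6
Click 4 (1,0) count=1: revealed 1 new [(1,0)] -> total=7

Answer: ......
#.....
....#.
......
....##
..#.##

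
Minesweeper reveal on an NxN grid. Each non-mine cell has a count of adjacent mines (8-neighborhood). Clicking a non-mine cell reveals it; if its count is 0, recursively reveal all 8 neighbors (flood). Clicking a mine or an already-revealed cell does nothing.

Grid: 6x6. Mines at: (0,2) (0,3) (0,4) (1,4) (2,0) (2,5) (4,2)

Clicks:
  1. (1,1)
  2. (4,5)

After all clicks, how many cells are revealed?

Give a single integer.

Answer: 10

Derivation:
Click 1 (1,1) count=2: revealed 1 new [(1,1)] -> total=1
Click 2 (4,5) count=0: revealed 9 new [(3,3) (3,4) (3,5) (4,3) (4,4) (4,5) (5,3) (5,4) (5,5)] -> total=10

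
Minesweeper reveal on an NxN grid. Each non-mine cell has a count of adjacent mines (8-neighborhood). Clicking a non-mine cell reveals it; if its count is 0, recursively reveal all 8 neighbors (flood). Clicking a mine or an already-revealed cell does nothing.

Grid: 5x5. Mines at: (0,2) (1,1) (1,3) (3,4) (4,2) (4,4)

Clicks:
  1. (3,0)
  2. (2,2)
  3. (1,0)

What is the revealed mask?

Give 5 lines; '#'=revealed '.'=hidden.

Click 1 (3,0) count=0: revealed 6 new [(2,0) (2,1) (3,0) (3,1) (4,0) (4,1)] -> total=6
Click 2 (2,2) count=2: revealed 1 new [(2,2)] -> total=7
Click 3 (1,0) count=1: revealed 1 new [(1,0)] -> total=8

Answer: .....
#....
###..
##...
##...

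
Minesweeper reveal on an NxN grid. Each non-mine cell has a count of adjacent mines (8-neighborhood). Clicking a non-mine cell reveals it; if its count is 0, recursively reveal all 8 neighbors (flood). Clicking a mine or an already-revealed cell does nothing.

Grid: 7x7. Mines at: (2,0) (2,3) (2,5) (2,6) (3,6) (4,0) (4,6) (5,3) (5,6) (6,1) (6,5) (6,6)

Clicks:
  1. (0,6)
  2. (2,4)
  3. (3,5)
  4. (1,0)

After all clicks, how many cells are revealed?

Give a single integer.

Answer: 16

Derivation:
Click 1 (0,6) count=0: revealed 14 new [(0,0) (0,1) (0,2) (0,3) (0,4) (0,5) (0,6) (1,0) (1,1) (1,2) (1,3) (1,4) (1,5) (1,6)] -> total=14
Click 2 (2,4) count=2: revealed 1 new [(2,4)] -> total=15
Click 3 (3,5) count=4: revealed 1 new [(3,5)] -> total=16
Click 4 (1,0) count=1: revealed 0 new [(none)] -> total=16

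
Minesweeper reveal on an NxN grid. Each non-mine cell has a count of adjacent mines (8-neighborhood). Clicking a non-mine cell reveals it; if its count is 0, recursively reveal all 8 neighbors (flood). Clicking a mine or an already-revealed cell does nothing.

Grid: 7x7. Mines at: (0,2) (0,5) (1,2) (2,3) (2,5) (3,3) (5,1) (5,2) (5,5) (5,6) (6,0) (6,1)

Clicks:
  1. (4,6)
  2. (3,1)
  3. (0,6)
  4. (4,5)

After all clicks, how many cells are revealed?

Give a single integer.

Click 1 (4,6) count=2: revealed 1 new [(4,6)] -> total=1
Click 2 (3,1) count=0: revealed 13 new [(0,0) (0,1) (1,0) (1,1) (2,0) (2,1) (2,2) (3,0) (3,1) (3,2) (4,0) (4,1) (4,2)] -> total=14
Click 3 (0,6) count=1: revealed 1 new [(0,6)] -> total=15
Click 4 (4,5) count=2: revealed 1 new [(4,5)] -> total=16

Answer: 16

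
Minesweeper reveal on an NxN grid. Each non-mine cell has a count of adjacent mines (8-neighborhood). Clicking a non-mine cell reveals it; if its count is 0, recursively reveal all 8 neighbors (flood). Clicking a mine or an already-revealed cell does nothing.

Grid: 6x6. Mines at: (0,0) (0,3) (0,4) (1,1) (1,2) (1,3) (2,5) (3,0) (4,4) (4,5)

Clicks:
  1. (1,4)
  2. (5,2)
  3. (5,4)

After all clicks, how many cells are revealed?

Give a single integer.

Click 1 (1,4) count=4: revealed 1 new [(1,4)] -> total=1
Click 2 (5,2) count=0: revealed 14 new [(2,1) (2,2) (2,3) (3,1) (3,2) (3,3) (4,0) (4,1) (4,2) (4,3) (5,0) (5,1) (5,2) (5,3)] -> total=15
Click 3 (5,4) count=2: revealed 1 new [(5,4)] -> total=16

Answer: 16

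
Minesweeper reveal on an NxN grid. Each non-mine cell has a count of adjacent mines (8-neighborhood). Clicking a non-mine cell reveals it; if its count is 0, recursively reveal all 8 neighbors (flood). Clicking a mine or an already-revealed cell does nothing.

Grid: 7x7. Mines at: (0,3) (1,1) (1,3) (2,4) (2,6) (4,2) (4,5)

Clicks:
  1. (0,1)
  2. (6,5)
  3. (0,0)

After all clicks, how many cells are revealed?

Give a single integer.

Click 1 (0,1) count=1: revealed 1 new [(0,1)] -> total=1
Click 2 (6,5) count=0: revealed 20 new [(2,0) (2,1) (3,0) (3,1) (4,0) (4,1) (5,0) (5,1) (5,2) (5,3) (5,4) (5,5) (5,6) (6,0) (6,1) (6,2) (6,3) (6,4) (6,5) (6,6)] -> total=21
Click 3 (0,0) count=1: revealed 1 new [(0,0)] -> total=22

Answer: 22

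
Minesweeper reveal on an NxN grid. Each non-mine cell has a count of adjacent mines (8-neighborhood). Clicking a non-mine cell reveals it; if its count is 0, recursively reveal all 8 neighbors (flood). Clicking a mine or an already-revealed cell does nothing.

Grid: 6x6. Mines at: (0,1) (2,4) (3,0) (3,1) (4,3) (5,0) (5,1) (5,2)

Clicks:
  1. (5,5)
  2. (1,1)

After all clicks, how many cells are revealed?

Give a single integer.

Answer: 7

Derivation:
Click 1 (5,5) count=0: revealed 6 new [(3,4) (3,5) (4,4) (4,5) (5,4) (5,5)] -> total=6
Click 2 (1,1) count=1: revealed 1 new [(1,1)] -> total=7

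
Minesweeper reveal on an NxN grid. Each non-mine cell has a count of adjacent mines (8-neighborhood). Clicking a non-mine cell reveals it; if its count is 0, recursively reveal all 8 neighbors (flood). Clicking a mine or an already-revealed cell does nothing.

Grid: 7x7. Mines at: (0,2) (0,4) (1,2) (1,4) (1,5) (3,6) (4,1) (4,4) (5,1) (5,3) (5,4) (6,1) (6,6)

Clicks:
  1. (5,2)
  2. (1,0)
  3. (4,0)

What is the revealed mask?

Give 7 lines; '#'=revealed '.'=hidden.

Click 1 (5,2) count=4: revealed 1 new [(5,2)] -> total=1
Click 2 (1,0) count=0: revealed 8 new [(0,0) (0,1) (1,0) (1,1) (2,0) (2,1) (3,0) (3,1)] -> total=9
Click 3 (4,0) count=2: revealed 1 new [(4,0)] -> total=10

Answer: ##.....
##.....
##.....
##.....
#......
..#....
.......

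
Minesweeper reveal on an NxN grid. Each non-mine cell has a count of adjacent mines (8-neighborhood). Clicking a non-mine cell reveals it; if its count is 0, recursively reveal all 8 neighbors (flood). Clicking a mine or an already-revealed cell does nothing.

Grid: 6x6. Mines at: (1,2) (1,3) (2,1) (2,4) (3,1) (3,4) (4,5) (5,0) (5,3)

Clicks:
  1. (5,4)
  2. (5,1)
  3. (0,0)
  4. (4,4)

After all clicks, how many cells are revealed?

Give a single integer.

Click 1 (5,4) count=2: revealed 1 new [(5,4)] -> total=1
Click 2 (5,1) count=1: revealed 1 new [(5,1)] -> total=2
Click 3 (0,0) count=0: revealed 4 new [(0,0) (0,1) (1,0) (1,1)] -> total=6
Click 4 (4,4) count=3: revealed 1 new [(4,4)] -> total=7

Answer: 7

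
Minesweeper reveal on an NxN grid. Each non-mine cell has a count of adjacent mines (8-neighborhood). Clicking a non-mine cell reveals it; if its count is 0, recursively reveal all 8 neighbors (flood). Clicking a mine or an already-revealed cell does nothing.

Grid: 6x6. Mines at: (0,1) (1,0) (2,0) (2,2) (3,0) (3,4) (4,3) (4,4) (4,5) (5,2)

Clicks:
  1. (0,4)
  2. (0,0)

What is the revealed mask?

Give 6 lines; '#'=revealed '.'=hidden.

Click 1 (0,4) count=0: revealed 11 new [(0,2) (0,3) (0,4) (0,5) (1,2) (1,3) (1,4) (1,5) (2,3) (2,4) (2,5)] -> total=11
Click 2 (0,0) count=2: revealed 1 new [(0,0)] -> total=12

Answer: #.####
..####
...###
......
......
......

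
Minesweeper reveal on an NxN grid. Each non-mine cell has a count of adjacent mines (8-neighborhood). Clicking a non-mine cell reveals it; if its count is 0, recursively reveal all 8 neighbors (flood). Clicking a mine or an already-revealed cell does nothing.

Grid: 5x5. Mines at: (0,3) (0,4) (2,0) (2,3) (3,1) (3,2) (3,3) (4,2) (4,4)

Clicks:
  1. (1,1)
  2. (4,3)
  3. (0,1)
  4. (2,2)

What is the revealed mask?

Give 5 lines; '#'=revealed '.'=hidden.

Answer: ###..
###..
..#..
.....
...#.

Derivation:
Click 1 (1,1) count=1: revealed 1 new [(1,1)] -> total=1
Click 2 (4,3) count=4: revealed 1 new [(4,3)] -> total=2
Click 3 (0,1) count=0: revealed 5 new [(0,0) (0,1) (0,2) (1,0) (1,2)] -> total=7
Click 4 (2,2) count=4: revealed 1 new [(2,2)] -> total=8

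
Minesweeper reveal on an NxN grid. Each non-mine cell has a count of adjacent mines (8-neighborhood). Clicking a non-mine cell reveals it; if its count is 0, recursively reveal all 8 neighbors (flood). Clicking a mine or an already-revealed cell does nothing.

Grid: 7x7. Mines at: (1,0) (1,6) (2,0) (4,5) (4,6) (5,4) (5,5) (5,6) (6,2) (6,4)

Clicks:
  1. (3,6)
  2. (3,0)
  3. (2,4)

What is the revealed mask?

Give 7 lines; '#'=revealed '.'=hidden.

Click 1 (3,6) count=2: revealed 1 new [(3,6)] -> total=1
Click 2 (3,0) count=1: revealed 1 new [(3,0)] -> total=2
Click 3 (2,4) count=0: revealed 31 new [(0,1) (0,2) (0,3) (0,4) (0,5) (1,1) (1,2) (1,3) (1,4) (1,5) (2,1) (2,2) (2,3) (2,4) (2,5) (3,1) (3,2) (3,3) (3,4) (3,5) (4,0) (4,1) (4,2) (4,3) (4,4) (5,0) (5,1) (5,2) (5,3) (6,0) (6,1)] -> total=33

Answer: .#####.
.#####.
.#####.
#######
#####..
####...
##.....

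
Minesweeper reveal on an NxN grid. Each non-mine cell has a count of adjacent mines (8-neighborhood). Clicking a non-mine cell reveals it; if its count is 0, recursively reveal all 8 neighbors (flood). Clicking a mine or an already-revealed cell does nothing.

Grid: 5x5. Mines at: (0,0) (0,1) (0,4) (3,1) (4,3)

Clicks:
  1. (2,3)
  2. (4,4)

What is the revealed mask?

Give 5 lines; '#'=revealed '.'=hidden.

Click 1 (2,3) count=0: revealed 9 new [(1,2) (1,3) (1,4) (2,2) (2,3) (2,4) (3,2) (3,3) (3,4)] -> total=9
Click 2 (4,4) count=1: revealed 1 new [(4,4)] -> total=10

Answer: .....
..###
..###
..###
....#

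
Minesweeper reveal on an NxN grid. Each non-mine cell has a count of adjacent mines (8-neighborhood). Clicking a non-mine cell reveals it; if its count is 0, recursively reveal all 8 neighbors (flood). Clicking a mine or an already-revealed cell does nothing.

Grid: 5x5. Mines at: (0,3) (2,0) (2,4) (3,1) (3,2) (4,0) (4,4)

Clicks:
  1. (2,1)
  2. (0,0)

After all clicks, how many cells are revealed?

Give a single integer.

Click 1 (2,1) count=3: revealed 1 new [(2,1)] -> total=1
Click 2 (0,0) count=0: revealed 6 new [(0,0) (0,1) (0,2) (1,0) (1,1) (1,2)] -> total=7

Answer: 7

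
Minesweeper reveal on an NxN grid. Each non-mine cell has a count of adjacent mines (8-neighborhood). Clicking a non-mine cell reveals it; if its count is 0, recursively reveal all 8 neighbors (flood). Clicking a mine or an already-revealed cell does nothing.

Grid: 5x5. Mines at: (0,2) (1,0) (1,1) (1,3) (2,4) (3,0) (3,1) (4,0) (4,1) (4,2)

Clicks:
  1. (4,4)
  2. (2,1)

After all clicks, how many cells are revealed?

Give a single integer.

Answer: 5

Derivation:
Click 1 (4,4) count=0: revealed 4 new [(3,3) (3,4) (4,3) (4,4)] -> total=4
Click 2 (2,1) count=4: revealed 1 new [(2,1)] -> total=5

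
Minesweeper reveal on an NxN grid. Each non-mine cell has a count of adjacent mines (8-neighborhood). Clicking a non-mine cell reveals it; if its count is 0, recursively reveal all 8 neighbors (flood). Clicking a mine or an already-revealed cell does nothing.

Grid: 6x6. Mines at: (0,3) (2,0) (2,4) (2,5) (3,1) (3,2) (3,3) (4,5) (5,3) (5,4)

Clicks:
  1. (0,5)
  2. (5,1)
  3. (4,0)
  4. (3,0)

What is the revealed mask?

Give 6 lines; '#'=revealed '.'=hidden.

Answer: ....##
....##
......
#.....
###...
###...

Derivation:
Click 1 (0,5) count=0: revealed 4 new [(0,4) (0,5) (1,4) (1,5)] -> total=4
Click 2 (5,1) count=0: revealed 6 new [(4,0) (4,1) (4,2) (5,0) (5,1) (5,2)] -> total=10
Click 3 (4,0) count=1: revealed 0 new [(none)] -> total=10
Click 4 (3,0) count=2: revealed 1 new [(3,0)] -> total=11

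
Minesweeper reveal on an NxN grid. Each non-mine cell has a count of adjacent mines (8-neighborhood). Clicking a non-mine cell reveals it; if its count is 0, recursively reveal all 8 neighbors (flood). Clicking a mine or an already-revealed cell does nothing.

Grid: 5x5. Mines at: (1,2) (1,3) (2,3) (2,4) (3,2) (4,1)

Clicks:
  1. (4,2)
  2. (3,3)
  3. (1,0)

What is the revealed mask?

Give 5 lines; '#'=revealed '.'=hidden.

Click 1 (4,2) count=2: revealed 1 new [(4,2)] -> total=1
Click 2 (3,3) count=3: revealed 1 new [(3,3)] -> total=2
Click 3 (1,0) count=0: revealed 8 new [(0,0) (0,1) (1,0) (1,1) (2,0) (2,1) (3,0) (3,1)] -> total=10

Answer: ##...
##...
##...
##.#.
..#..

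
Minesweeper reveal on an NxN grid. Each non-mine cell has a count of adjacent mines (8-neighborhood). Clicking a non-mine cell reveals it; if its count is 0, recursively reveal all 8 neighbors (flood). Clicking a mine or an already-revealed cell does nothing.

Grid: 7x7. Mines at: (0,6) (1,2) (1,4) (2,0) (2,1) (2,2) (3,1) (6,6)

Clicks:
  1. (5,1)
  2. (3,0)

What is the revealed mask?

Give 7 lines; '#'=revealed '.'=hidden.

Click 1 (5,1) count=0: revealed 31 new [(1,5) (1,6) (2,3) (2,4) (2,5) (2,6) (3,2) (3,3) (3,4) (3,5) (3,6) (4,0) (4,1) (4,2) (4,3) (4,4) (4,5) (4,6) (5,0) (5,1) (5,2) (5,3) (5,4) (5,5) (5,6) (6,0) (6,1) (6,2) (6,3) (6,4) (6,5)] -> total=31
Click 2 (3,0) count=3: revealed 1 new [(3,0)] -> total=32

Answer: .......
.....##
...####
#.#####
#######
#######
######.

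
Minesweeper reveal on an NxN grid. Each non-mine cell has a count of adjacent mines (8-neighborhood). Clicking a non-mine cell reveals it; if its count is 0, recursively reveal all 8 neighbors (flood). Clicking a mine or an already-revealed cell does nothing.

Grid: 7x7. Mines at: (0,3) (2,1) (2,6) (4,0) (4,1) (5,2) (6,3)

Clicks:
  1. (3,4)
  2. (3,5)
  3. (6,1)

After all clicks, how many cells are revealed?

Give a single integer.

Answer: 26

Derivation:
Click 1 (3,4) count=0: revealed 25 new [(1,2) (1,3) (1,4) (1,5) (2,2) (2,3) (2,4) (2,5) (3,2) (3,3) (3,4) (3,5) (3,6) (4,2) (4,3) (4,4) (4,5) (4,6) (5,3) (5,4) (5,5) (5,6) (6,4) (6,5) (6,6)] -> total=25
Click 2 (3,5) count=1: revealed 0 new [(none)] -> total=25
Click 3 (6,1) count=1: revealed 1 new [(6,1)] -> total=26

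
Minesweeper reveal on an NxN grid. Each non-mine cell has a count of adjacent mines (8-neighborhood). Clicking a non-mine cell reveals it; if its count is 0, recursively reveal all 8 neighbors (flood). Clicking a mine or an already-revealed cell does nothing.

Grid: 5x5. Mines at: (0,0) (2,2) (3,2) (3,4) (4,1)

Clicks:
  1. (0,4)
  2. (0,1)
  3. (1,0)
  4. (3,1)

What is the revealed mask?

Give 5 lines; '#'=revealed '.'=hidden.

Answer: .####
#####
...##
.#...
.....

Derivation:
Click 1 (0,4) count=0: revealed 10 new [(0,1) (0,2) (0,3) (0,4) (1,1) (1,2) (1,3) (1,4) (2,3) (2,4)] -> total=10
Click 2 (0,1) count=1: revealed 0 new [(none)] -> total=10
Click 3 (1,0) count=1: revealed 1 new [(1,0)] -> total=11
Click 4 (3,1) count=3: revealed 1 new [(3,1)] -> total=12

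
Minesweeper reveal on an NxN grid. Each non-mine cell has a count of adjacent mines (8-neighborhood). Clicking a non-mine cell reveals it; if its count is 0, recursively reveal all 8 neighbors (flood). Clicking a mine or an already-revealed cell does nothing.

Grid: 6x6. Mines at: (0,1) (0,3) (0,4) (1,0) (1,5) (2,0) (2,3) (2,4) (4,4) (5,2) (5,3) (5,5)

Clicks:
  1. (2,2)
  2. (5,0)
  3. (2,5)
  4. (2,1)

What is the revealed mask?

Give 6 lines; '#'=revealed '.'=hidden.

Click 1 (2,2) count=1: revealed 1 new [(2,2)] -> total=1
Click 2 (5,0) count=0: revealed 6 new [(3,0) (3,1) (4,0) (4,1) (5,0) (5,1)] -> total=7
Click 3 (2,5) count=2: revealed 1 new [(2,5)] -> total=8
Click 4 (2,1) count=2: revealed 1 new [(2,1)] -> total=9

Answer: ......
......
.##..#
##....
##....
##....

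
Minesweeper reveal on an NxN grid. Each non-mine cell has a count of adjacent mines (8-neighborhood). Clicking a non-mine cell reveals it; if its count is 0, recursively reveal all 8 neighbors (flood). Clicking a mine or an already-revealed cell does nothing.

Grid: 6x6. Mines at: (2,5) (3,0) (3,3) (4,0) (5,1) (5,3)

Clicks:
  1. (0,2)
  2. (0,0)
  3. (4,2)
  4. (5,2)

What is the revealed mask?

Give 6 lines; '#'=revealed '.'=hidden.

Answer: ######
######
#####.
......
..#...
..#...

Derivation:
Click 1 (0,2) count=0: revealed 17 new [(0,0) (0,1) (0,2) (0,3) (0,4) (0,5) (1,0) (1,1) (1,2) (1,3) (1,4) (1,5) (2,0) (2,1) (2,2) (2,3) (2,4)] -> total=17
Click 2 (0,0) count=0: revealed 0 new [(none)] -> total=17
Click 3 (4,2) count=3: revealed 1 new [(4,2)] -> total=18
Click 4 (5,2) count=2: revealed 1 new [(5,2)] -> total=19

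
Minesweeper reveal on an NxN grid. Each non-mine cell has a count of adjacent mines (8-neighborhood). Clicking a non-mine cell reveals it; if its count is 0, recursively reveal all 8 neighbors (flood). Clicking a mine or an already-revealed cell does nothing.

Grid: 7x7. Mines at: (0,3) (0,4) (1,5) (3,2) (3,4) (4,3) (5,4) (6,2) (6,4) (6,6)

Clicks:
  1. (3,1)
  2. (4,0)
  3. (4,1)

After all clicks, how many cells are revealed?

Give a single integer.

Answer: 17

Derivation:
Click 1 (3,1) count=1: revealed 1 new [(3,1)] -> total=1
Click 2 (4,0) count=0: revealed 16 new [(0,0) (0,1) (0,2) (1,0) (1,1) (1,2) (2,0) (2,1) (2,2) (3,0) (4,0) (4,1) (5,0) (5,1) (6,0) (6,1)] -> total=17
Click 3 (4,1) count=1: revealed 0 new [(none)] -> total=17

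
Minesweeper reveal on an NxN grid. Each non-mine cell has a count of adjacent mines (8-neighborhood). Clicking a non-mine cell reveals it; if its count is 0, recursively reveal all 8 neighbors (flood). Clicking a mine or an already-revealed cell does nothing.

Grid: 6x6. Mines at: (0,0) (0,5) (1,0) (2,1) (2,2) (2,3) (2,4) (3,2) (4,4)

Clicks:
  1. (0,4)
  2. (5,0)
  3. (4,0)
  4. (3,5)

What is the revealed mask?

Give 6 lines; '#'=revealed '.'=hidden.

Answer: ....#.
......
......
##...#
####..
####..

Derivation:
Click 1 (0,4) count=1: revealed 1 new [(0,4)] -> total=1
Click 2 (5,0) count=0: revealed 10 new [(3,0) (3,1) (4,0) (4,1) (4,2) (4,3) (5,0) (5,1) (5,2) (5,3)] -> total=11
Click 3 (4,0) count=0: revealed 0 new [(none)] -> total=11
Click 4 (3,5) count=2: revealed 1 new [(3,5)] -> total=12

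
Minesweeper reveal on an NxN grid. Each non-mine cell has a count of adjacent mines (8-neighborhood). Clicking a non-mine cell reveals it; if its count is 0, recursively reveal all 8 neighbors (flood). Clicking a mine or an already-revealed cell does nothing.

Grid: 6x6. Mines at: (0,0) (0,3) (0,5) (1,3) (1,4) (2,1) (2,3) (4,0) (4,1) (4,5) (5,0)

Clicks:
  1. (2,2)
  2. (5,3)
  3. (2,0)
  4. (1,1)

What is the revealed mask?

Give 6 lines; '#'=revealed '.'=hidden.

Click 1 (2,2) count=3: revealed 1 new [(2,2)] -> total=1
Click 2 (5,3) count=0: revealed 9 new [(3,2) (3,3) (3,4) (4,2) (4,3) (4,4) (5,2) (5,3) (5,4)] -> total=10
Click 3 (2,0) count=1: revealed 1 new [(2,0)] -> total=11
Click 4 (1,1) count=2: revealed 1 new [(1,1)] -> total=12

Answer: ......
.#....
#.#...
..###.
..###.
..###.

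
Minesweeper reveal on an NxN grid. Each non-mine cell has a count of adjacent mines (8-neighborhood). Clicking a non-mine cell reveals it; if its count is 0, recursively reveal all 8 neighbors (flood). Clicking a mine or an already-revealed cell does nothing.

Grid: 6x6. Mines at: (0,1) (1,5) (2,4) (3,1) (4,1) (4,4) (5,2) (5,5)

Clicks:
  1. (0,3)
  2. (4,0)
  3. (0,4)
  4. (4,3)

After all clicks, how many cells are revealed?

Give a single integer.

Answer: 8

Derivation:
Click 1 (0,3) count=0: revealed 6 new [(0,2) (0,3) (0,4) (1,2) (1,3) (1,4)] -> total=6
Click 2 (4,0) count=2: revealed 1 new [(4,0)] -> total=7
Click 3 (0,4) count=1: revealed 0 new [(none)] -> total=7
Click 4 (4,3) count=2: revealed 1 new [(4,3)] -> total=8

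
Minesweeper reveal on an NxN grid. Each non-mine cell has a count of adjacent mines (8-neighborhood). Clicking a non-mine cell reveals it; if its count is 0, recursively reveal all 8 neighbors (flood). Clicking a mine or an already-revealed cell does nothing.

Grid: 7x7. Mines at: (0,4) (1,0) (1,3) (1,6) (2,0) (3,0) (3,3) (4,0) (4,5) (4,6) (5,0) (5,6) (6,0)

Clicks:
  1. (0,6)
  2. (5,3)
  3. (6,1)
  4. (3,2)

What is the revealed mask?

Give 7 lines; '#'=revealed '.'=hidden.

Answer: ......#
.......
.......
..#....
.####..
.#####.
.#####.

Derivation:
Click 1 (0,6) count=1: revealed 1 new [(0,6)] -> total=1
Click 2 (5,3) count=0: revealed 14 new [(4,1) (4,2) (4,3) (4,4) (5,1) (5,2) (5,3) (5,4) (5,5) (6,1) (6,2) (6,3) (6,4) (6,5)] -> total=15
Click 3 (6,1) count=2: revealed 0 new [(none)] -> total=15
Click 4 (3,2) count=1: revealed 1 new [(3,2)] -> total=16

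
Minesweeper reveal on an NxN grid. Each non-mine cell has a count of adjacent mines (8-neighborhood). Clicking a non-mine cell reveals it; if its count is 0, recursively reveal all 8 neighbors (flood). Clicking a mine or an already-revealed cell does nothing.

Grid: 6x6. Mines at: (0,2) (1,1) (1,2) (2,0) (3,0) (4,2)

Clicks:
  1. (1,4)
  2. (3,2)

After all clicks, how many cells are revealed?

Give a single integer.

Click 1 (1,4) count=0: revealed 18 new [(0,3) (0,4) (0,5) (1,3) (1,4) (1,5) (2,3) (2,4) (2,5) (3,3) (3,4) (3,5) (4,3) (4,4) (4,5) (5,3) (5,4) (5,5)] -> total=18
Click 2 (3,2) count=1: revealed 1 new [(3,2)] -> total=19

Answer: 19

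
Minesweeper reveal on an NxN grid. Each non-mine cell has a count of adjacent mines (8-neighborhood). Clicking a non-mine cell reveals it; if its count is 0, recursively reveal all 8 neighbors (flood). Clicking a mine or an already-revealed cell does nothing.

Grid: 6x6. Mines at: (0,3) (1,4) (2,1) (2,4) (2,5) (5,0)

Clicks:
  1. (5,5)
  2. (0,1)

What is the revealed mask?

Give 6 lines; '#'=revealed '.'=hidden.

Answer: ###...
###...
......
.#####
.#####
.#####

Derivation:
Click 1 (5,5) count=0: revealed 15 new [(3,1) (3,2) (3,3) (3,4) (3,5) (4,1) (4,2) (4,3) (4,4) (4,5) (5,1) (5,2) (5,3) (5,4) (5,5)] -> total=15
Click 2 (0,1) count=0: revealed 6 new [(0,0) (0,1) (0,2) (1,0) (1,1) (1,2)] -> total=21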